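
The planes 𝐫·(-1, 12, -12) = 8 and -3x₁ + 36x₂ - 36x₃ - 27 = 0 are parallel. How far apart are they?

1/17

Divide the second equation by 3 to match normals: -x₁ + 12x₂ - 12x₃ = 9.
With common normal n = (-1, 12, -12) (|n| = 17), the distance is |8 − 9|/|n| = 1/17.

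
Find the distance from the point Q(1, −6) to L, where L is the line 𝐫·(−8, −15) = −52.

134/17

d = |(-8)·1 + (-15)·(-6) − (-52)| / √(64 + 225) = |134|/17 = 134/17.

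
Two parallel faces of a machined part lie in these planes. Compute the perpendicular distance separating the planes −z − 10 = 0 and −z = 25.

15

Both planes have normal n = (0, 0, −1), |n| = 1. Any point on the first plane is at distance |25 − 10|/|n| = 15/1 = 15 from the second.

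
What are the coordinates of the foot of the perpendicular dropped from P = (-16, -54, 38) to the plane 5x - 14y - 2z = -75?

(-31, -12, 44)

n = (5, -14, -2), |n|² = 225, and n·P − (-75) = 675.
t = 675/225 = 3, so the foot is P − t·n = (-16, -54, 38) − 3·(5, -14, -2) = (-31, -12, 44).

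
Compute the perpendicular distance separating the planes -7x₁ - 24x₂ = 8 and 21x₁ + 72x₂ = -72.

Divide the second equation by -3 to match normals: -7x₁ - 24x₂ = 24.
Both planes have normal n = (-7, -24, 0), |n| = 25. Any point on the first plane is at distance |24 − 8|/|n| = 16/25 from the second.

16/25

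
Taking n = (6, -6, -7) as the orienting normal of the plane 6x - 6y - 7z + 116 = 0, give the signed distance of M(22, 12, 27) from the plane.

n·M − (-116) = -13.
|n| = 11, so the signed distance is -13/11.

-13/11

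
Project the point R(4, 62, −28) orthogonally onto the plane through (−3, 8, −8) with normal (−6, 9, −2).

(28, 26, -20)

The perpendicular from R has direction n = (−6, 9, −2): r = (4, 62, −28) + t(−6, 9, −2).
Substitute into the plane: n·(R + tn) = 106 gives 590 + 121t = 106, so t = -4.
Foot = (4, 62, −28) + (-4)·(−6, 9, −2) = (28, 26, −20).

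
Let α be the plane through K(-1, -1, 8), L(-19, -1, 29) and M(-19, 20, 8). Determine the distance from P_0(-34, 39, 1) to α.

KL = (-18, 0, 21) and KM = (-18, 21, 0), so a normal is n = KL × KM = (-441, -378, -378).
n = (-441, -378, -378); n·P − (-2205) = 2079; |n| = 693; distance = 2079/693 = 3.

3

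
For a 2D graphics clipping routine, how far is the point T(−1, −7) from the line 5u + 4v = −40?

d = |5·(-1) + 4·(-7) − (-40)| / √(25 + 16) = |7|/√41 = 7/√41.

7/√41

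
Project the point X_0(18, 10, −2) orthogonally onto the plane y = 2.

The perpendicular from X_0 has direction n = (0, 1, 0): r = (18, 10, −2) + μ(0, 1, 0).
Substitute into the plane: n·(X_0 + μn) = 2 gives 10 + 1μ = 2, so μ = -8.
Foot = (18, 10, −2) + (-8)·(0, 1, 0) = (18, 2, −2).

(18, 2, -2)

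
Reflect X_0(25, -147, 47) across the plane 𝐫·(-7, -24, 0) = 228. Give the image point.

With n = (-7, -24, 0), the signed offset is (n·X_0 − 228)/|n|² = 3125/625 = 5.
X_0' = X_0 − 2t·n = (25, -147, 47) − 10·(-7, -24, 0) = (95, 93, 47).

(95, 93, 47)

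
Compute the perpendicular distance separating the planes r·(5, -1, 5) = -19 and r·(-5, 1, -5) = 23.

4/√51

Divide the second equation by -1 to match normals: 5x - y + 5z = -23.
Both planes have normal n = (5, -1, 5), |n| = √51. Any point on the first plane is at distance |(-23) − (-19)|/|n| = 4/√51 = 4√51/51 from the second.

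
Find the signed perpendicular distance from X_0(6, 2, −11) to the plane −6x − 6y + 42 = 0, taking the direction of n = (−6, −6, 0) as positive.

n·X_0 − (-42) = -6.
|n| = 6√2, so the signed distance is -√2/2.

-√2/2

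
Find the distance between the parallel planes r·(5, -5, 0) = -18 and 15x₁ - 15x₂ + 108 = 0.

Divide the second equation by 3 to match normals: 5x₁ - 5x₂ = -36.
Both planes have normal n = (5, -5, 0), |n| = 5√2. Any point on the first plane is at distance |(-36) − (-18)|/|n| = 18/(5√2) = 9√2/5 from the second.

9√2/5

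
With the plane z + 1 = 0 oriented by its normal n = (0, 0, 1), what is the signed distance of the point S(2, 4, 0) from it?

n·S − (-1) = 1.
|n| = 1, so the signed distance is 1/1 = 1.

1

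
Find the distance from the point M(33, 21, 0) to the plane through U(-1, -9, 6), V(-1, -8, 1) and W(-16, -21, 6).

UV = (0, 1, -5) and UW = (-15, -12, 0), so a normal is n = UV × UW = (-60, 75, 15).
d = |(-60)·33 + 75·21 + 15·0 − (-525)| / √(3600 + 5625 + 225) = |120| / (15√42) = 4√42/21.

8/√42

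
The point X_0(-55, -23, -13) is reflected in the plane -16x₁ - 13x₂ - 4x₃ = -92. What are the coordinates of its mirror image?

(41, 55, 11)

With n = (-16, -13, -4), the signed offset is (n·X_0 − (-92))/|n|² = 1323/441 = 3.
X_0' = X_0 − 2t·n = (-55, -23, -13) − 6·(-16, -13, -4) = (41, 55, 11).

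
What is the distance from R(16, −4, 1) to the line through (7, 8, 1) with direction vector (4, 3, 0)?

Direction vector d = (4, 3, 0).
AP = (9, −12, 0), and AP × d = (0, 0, 75).
|AP × d|² = 5625 and |d|² = 25, so the distance is √(5625/25) = √225 = 15.

15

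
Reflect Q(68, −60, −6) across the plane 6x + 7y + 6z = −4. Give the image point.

(796/11, -604/11, -18/11)

With n = (6, 7, 6), the signed offset is (n·Q − (-4))/|n|² = -44/121 = -4/11.
Q' = Q − 2t·n = (68, −60, −6) − (-8/11)·(6, 7, 6) = (796/11, −604/11, −18/11).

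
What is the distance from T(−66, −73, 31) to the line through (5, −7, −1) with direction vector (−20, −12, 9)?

√421

Direction vector d = (−20, −12, 9).
AP = (−71, −66, 32), and AP × d = (−210, −1, −468).
|AP × d|² = 263125 and |d|² = 625, so the distance is √(263125/625) = √421.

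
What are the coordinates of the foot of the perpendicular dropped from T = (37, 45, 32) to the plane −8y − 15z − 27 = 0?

(37, 21, -13)

The perpendicular from T has direction n = (0, −8, −15): r = (37, 45, 32) + μ(0, −8, −15).
Substitute into the plane: n·(T + μn) = 27 gives -840 + 289μ = 27, so μ = 3.
Foot = (37, 45, 32) + 3·(0, −8, −15) = (37, 21, −13).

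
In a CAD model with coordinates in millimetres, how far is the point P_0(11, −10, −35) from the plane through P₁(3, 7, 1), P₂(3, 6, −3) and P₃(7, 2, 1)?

P₁P₂ = (0, −1, −4) and P₁P₃ = (4, −5, 0), so a normal is n = P₁P₂ × P₁P₃ = (−20, −16, 4).
Then n·(11, −10, −35) − (−168) = −32.
|n| = √(400 + 256 + 16) = 4√42, so the distance is |-32|/(4√42) = 4√42/21.

8/√42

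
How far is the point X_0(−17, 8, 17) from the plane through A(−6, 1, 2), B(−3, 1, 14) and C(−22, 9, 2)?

AB = (3, 0, 12) and AC = (−16, 8, 0), so a normal is n = AB × AC = (−96, −192, 24).
n = (−96, −192, 24); n·P − 432 = 72; |n| = 216; distance = 72/216 = 1/3.

1/3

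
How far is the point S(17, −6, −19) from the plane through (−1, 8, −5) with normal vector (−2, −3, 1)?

8/√14

The plane has equation n·(r − (−1, 8, −5)) = 0, i.e. n·r = -27.
Then n·(17, −6, −19) − (−27) = −8.
|n| = √(4 + 9 + 1) = √14, so the distance is |-8|/√14 = 8/√14.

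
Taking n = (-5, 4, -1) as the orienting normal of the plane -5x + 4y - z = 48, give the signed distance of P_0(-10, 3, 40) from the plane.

-26/√42

n·P_0 − 48 = -26.
|n| = √42, so the signed distance is -26/√42.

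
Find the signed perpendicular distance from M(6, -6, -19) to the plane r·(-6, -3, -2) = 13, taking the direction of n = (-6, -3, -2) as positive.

n·M − 13 = 7.
|n| = 7, so the signed distance is 7/7 = 1.

1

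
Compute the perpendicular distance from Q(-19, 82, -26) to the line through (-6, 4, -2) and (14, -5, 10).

A direction vector is d = (20, -9, 12).
AP = (-13, 78, -24); AP·d = -1250, |AP|² = 6829, |d|² = 625.
distance² = |AP|² − (AP·d)²/|d|² = 6829 − 1562500/625 = 4329, so the distance is 3√481.

3√481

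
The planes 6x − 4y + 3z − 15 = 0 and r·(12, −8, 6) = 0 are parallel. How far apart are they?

Divide the second equation by 2 to match normals: 6x − 4y + 3z = 0.
Both planes have normal n = (6, −4, 3), |n| = √61. Any point on the first plane is at distance |0 − 15|/|n| = 15/√61 from the second.

15/√61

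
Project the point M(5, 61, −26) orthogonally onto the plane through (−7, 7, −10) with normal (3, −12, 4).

(17, 13, -10)

The perpendicular from M has direction n = (3, −12, 4): r = (5, 61, −26) + t(3, −12, 4).
Substitute into the plane: n·(M + tn) = -145 gives -821 + 169t = -145, so t = 4.
Foot = (5, 61, −26) + 4·(3, −12, 4) = (17, 13, −10).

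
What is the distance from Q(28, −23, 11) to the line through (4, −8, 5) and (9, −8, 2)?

3√59

A direction vector is d = (5, 0, −3).
AP = (24, −15, 6), and AP × d = (45, 102, 75).
|AP × d|² = 18054 and |d|² = 34, so the distance is √(18054/34) = √531 = 3√59.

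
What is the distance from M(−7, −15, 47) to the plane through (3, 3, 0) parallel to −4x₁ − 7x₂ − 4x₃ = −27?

Parallel planes share the normal n = (−4, −7, −4); since (3, 3, 0) lies on the plane, its equation is −4x₁ − 7x₂ − 4x₃ = -33.
Then n·(−7, −15, 47) − (−33) = −22.
|n| = √(16 + 49 + 16) = 9, so the distance is |-22|/9 = 22/9.

22/9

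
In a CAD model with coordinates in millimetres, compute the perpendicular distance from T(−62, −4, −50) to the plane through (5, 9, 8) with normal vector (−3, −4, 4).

The plane has equation n·(r − (5, 9, 8)) = 0, i.e. n·r = -19.
Then n·(−62, −4, −50) − (−19) = 21.
|n| = √(9 + 16 + 16) = √41, so the distance is |21|/√41 = 21/√41.

21/√41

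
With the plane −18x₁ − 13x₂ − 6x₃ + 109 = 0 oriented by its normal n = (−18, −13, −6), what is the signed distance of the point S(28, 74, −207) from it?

-5

n·S − (-109) = -115.
|n| = 23, so the signed distance is -115/23 = -5.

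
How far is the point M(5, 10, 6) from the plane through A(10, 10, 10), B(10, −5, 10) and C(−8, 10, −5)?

AB = (0, −15, 0) and AC = (−18, 0, −15), so a normal is n = AB × AC = (225, 0, −270).
n = (225, 0, −270); n·P − (-450) = -45; |n| = 45√61; distance = 45/(45√61) = 1/√61.

√61/61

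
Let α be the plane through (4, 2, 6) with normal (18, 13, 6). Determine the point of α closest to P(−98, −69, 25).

The perpendicular from P has direction n = (18, 13, 6): r = (−98, −69, 25) + λ(18, 13, 6).
Substitute into the plane: n·(P + λn) = 134 gives -2511 + 529λ = 134, so λ = 5.
Foot = (−98, −69, 25) + 5·(18, 13, 6) = (−8, −4, 55).

(-8, -4, 55)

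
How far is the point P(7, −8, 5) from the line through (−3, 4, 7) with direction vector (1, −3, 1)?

Direction vector d = (1, −3, 1).
AP = (10, −12, −2); AP·d = 44, |AP|² = 248, |d|² = 11.
distance² = |AP|² − (AP·d)²/|d|² = 248 − 1936/11 = 72, so the distance is 6√2.

6√2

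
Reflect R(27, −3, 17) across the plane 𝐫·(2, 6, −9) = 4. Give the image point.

With n = (2, 6, −9), the signed offset is (n·R − 4)/|n|² = -121/121 = -1.
R' = R − 2t·n = (27, −3, 17) − (-2)·(2, 6, −9) = (31, 9, −1).

(31, 9, -1)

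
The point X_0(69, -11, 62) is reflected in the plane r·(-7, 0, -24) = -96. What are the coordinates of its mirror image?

With n = (-7, 0, -24), the signed offset is (n·X_0 − (-96))/|n|² = -1875/625 = -3.
X_0' = X_0 − 2t·n = (69, -11, 62) − (-6)·(-7, 0, -24) = (27, -11, -82).

(27, -11, -82)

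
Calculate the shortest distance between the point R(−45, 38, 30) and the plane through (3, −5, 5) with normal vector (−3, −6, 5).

The plane has equation n·(r − (3, −5, 5)) = 0, i.e. n·r = 46.
n = (−3, −6, 5); n·P − 46 = 11; |n| = √70; distance = 11/√70.

11√70/70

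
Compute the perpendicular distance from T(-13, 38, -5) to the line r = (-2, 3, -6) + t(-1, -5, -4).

15√3

Direction vector d = (-1, -5, -4).
AP = (-11, 35, 1), and AP × d = (-135, -45, 90).
|AP × d|² = 28350 and |d|² = 42, so the distance is √(28350/42) = √675 = 15√3.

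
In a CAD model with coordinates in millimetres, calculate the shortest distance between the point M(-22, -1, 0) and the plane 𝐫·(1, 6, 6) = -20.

d = |1·(-22) + 6·(-1) + 6·0 − (-20)| / √(1 + 36 + 36) = |-8| / √73 = 8√73/73.

8/√73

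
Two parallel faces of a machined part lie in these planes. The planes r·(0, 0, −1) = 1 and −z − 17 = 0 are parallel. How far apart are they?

With common normal n = (0, 0, −1) (|n| = 1), the distance is |1 − 17|/|n| = 16/1 = 16.

16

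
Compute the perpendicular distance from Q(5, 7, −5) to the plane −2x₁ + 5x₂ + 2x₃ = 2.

13/√33

d = |(-2)·5 + 5·7 + 2·(-5) − 2| / √(4 + 25 + 4) = |13| / √33 = 13√33/33.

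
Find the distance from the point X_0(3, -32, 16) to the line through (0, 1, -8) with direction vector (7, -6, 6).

3√65

Direction vector d = (7, -6, 6).
AP = (3, -33, 24); AP·d = 363, |AP|² = 1674, |d|² = 121.
distance² = |AP|² − (AP·d)²/|d|² = 1674 − 131769/121 = 585, so the distance is 3√65.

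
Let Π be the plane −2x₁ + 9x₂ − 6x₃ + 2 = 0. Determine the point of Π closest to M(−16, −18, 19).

(-20, 0, 7)

The perpendicular from M has direction n = (−2, 9, −6): r = (−16, −18, 19) + t(−2, 9, −6).
Substitute into the plane: n·(M + tn) = -2 gives -244 + 121t = -2, so t = 2.
Foot = (−16, −18, 19) + 2·(−2, 9, −6) = (−20, 0, 7).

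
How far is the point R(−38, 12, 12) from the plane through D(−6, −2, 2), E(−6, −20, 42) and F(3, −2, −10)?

14/25

DE = (0, −18, 40) and DF = (9, 0, −12), so a normal is n = DE × DF = (216, 360, 162).
Then n·(−38, 12, 12) − (−1692) = −252.
|n| = √(46656 + 129600 + 26244) = 450, so the distance is |-252|/450 = 14/25.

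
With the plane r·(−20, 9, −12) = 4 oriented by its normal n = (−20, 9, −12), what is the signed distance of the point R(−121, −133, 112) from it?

-5

n·R − 4 = -125.
|n| = 25, so the signed distance is -125/25 = -5.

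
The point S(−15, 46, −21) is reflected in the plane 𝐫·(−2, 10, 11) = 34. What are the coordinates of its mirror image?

(-11, 26, -43)

n = (−2, 10, 11), |n|² = 225, n·S − 34 = 225, so t = 225/225 = 1.
Foot F = S − 1·n = (−13, 36, −32); the reflection is 2F − S = (−11, 26, −43).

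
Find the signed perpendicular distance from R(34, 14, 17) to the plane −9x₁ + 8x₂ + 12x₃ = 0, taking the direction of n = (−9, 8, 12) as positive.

10/17

n·R − 0 = 10.
|n| = 17, so the signed distance is 10/17.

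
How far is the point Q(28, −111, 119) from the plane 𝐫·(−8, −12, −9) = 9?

n = (−8, −12, −9); n·P − 9 = 28; |n| = 17; distance = 28/17.

28/17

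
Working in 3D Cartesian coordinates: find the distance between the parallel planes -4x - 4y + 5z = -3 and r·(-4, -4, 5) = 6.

9/√57

Both planes have normal n = (-4, -4, 5), |n| = √57. Any point on the first plane is at distance |6 − (-3)|/|n| = 9/√57 = 3√57/19 from the second.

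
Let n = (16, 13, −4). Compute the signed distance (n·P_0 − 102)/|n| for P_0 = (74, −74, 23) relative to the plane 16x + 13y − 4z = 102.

n·P_0 − 102 = 28.
|n| = 21, so the signed distance is 28/21 = 4/3.

4/3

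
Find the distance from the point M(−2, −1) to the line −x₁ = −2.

d = |(-1)·(-2) + 0·(-1) − (-2)| / √(1 + 0) = |4|/1 = 4.

4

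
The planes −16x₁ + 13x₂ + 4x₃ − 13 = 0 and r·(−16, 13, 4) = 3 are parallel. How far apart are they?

With common normal n = (−16, 13, 4) (|n| = 21), the distance is |13 − 3|/|n| = 10/21.

10/21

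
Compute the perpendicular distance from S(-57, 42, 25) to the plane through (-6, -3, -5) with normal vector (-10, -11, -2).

3

The plane has equation n·(r − (-6, -3, -5)) = 0, i.e. n·r = 103.
Then n·(-57, 42, 25) - 103 = -45.
|n| = √(100 + 121 + 4) = 15, so the distance is |-45|/15 = 3.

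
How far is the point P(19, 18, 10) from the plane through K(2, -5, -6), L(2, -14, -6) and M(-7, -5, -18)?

4

KL = (0, -9, 0) and KM = (-9, 0, -12), so a normal is n = KL × KM = (108, 0, -81).
n = (108, 0, -81); n·P − 702 = 540; |n| = 135; distance = 540/135 = 4.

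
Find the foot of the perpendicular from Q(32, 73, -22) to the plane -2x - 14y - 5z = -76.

The perpendicular from Q has direction n = (-2, -14, -5): r = (32, 73, -22) + λ(-2, -14, -5).
Substitute into the plane: n·(Q + λn) = -76 gives -976 + 225λ = -76, so λ = 4.
Foot = (32, 73, -22) + 4·(-2, -14, -5) = (24, 17, -42).

(24, 17, -42)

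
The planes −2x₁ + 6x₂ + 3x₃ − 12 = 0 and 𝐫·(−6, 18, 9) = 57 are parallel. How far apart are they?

1

Divide the second equation by 3 to match normals: −2x₁ + 6x₂ + 3x₃ = 19.
With common normal n = (−2, 6, 3) (|n| = 7), the distance is |12 − 19|/|n| = 7/7 = 1.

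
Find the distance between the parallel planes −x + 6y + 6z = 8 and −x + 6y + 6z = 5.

3/√73

With common normal n = (−1, 6, 6) (|n| = √73), the distance is |8 − 5|/|n| = 3/√73.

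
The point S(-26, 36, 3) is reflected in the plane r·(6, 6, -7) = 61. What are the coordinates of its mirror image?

With n = (6, 6, -7), the signed offset is (n·S − 61)/|n|² = -22/121 = -2/11.
S' = S − 2t·n = (-26, 36, 3) − (-4/11)·(6, 6, -7) = (-262/11, 420/11, 5/11).

(-262/11, 420/11, 5/11)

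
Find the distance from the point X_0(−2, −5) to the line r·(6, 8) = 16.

34/5

The normal to the line is n = (6, 8) with |n| = 10.
|n·X_0 − 16| = |-52 − 16| = 68, so the distance is 68/10 = 34/5.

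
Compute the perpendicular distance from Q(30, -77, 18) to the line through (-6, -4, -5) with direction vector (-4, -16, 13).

7√65

Direction vector d = (-4, -16, 13).
AP = (36, -73, 23); AP·d = 1323, |AP|² = 7154, |d|² = 441.
distance² = |AP|² − (AP·d)²/|d|² = 7154 − 1750329/441 = 3185, so the distance is 7√65.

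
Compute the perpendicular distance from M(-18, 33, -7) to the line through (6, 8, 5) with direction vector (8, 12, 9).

Direction vector d = (8, 12, 9).
AP = (-24, 25, -12), and AP × d = (369, 120, -488).
|AP × d|² = 388705 and |d|² = 289, so the distance is √(388705/289) = √1345.

√1345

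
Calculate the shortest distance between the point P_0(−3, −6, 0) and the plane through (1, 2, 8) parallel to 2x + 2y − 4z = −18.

Parallel planes share the normal n = (2, 2, −4); since (1, 2, 8) lies on the plane, its equation is 2x + 2y − 4z = -26.
Then n·(−3, −6, 0) − (−26) = 8.
|n| = √(4 + 4 + 16) = 2√6, so the distance is |8|/(2√6) = 2√6/3.

4/√6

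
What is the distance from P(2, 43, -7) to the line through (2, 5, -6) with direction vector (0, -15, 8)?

Direction vector d = (0, -15, 8).
AP = (0, 38, -1), and AP × d = (289, 0, 0).
|AP × d|² = 83521 and |d|² = 289, so the distance is √(83521/289) = √289 = 17.

17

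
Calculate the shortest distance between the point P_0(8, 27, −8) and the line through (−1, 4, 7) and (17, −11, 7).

3√86

A direction vector is d = (18, −15, 0).
AP = (9, 23, −15); AP·d = -183, |AP|² = 835, |d|² = 549.
distance² = |AP|² − (AP·d)²/|d|² = 835 − 33489/549 = 774, so the distance is 3√86.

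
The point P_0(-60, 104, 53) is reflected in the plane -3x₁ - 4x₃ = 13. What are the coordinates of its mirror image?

(-354/5, 104, 193/5)

n = (-3, 0, -4), |n|² = 25, n·P_0 − 13 = -45, so t = -45/25 = -9/5.
Foot F = P_0 − (-9/5)·n = (-327/5, 104, 229/5); the reflection is 2F − P_0 = (-354/5, 104, 193/5).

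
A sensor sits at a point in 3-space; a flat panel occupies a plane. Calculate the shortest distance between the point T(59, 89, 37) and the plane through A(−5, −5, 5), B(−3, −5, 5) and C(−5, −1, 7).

6√5

AB = (2, 0, 0) and AC = (0, 4, 2), so a normal is n = AB × AC = (0, −4, 8).
Then n·(59, 89, 37) − 60 = −120.
|n| = √(0 + 16 + 64) = 4√5, so the distance is |-120|/(4√5) = 6√5.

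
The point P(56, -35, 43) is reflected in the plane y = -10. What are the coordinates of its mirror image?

n = (0, 1, 0), |n|² = 1, n·P − (-10) = -25, so t = -25/1 = -25.
Foot F = P − (-25)·n = (56, -10, 43); the reflection is 2F − P = (56, 15, 43).

(56, 15, 43)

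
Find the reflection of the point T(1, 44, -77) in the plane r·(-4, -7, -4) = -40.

n = (-4, -7, -4), |n|² = 81, n·T − (-40) = 36, so t = 36/81 = 4/9.
Foot F = T − (4/9)·n = (25/9, 424/9, -677/9); the reflection is 2F − T = (41/9, 452/9, -661/9).

(41/9, 452/9, -661/9)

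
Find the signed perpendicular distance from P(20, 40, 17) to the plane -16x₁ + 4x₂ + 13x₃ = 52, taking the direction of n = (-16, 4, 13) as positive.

3/7

n·P − 52 = 9.
|n| = 21, so the signed distance is 9/21 = 3/7.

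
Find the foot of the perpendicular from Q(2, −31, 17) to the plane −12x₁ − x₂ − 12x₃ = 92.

(-10, -32, 5)

The perpendicular from Q has direction n = (−12, −1, −12): r = (2, −31, 17) + λ(−12, −1, −12).
Substitute into the plane: n·(Q + λn) = 92 gives -197 + 289λ = 92, so λ = 1.
Foot = (2, −31, 17) + 1·(−12, −1, −12) = (−10, −32, 5).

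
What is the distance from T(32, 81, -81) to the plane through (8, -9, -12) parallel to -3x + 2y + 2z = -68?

Parallel planes share the normal n = (-3, 2, 2); since (8, -9, -12) lies on the plane, its equation is -3x + 2y + 2z = -66.
Then n·(32, 81, -81) - (-66) = -30.
|n| = √(9 + 4 + 4) = √17, so the distance is |-30|/√17 = 30/√17.

30/√17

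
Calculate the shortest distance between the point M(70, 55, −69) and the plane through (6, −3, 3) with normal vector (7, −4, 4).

8

The plane has equation n·(r − (6, −3, 3)) = 0, i.e. n·r = 66.
d = |7·70 + (-4)·55 + 4·(-69) − 66| / √(49 + 16 + 16) = |-72| / 9 = 8.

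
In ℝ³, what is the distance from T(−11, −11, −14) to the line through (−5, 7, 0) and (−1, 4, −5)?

2√89

A direction vector is d = (4, −3, −5).
AP = (−6, −18, −14), and AP × d = (48, −86, 90).
|AP × d|² = 17800 and |d|² = 50, so the distance is √(17800/50) = √356 = 2√89.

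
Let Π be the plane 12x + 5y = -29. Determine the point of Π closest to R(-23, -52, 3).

The perpendicular from R has direction n = (12, 5, 0): r = (-23, -52, 3) + μ(12, 5, 0).
Substitute into the plane: n·(R + μn) = -29 gives -536 + 169μ = -29, so μ = 3.
Foot = (-23, -52, 3) + 3·(12, 5, 0) = (13, -37, 3).

(13, -37, 3)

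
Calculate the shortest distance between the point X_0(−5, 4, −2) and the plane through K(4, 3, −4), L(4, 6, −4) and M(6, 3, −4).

2

KL = (0, 3, 0) and KM = (2, 0, 0), so a normal is n = KL × KM = (0, 0, −6).
Then n·(−5, 4, −2) − 24 = −12.
|n| = √(0 + 0 + 36) = 6, so the distance is |-12|/6 = 2.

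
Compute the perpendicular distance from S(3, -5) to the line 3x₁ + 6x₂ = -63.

The normal to the line is n = (3, 6) with |n| = 3√5.
|n·S − (-63)| = |-21 − (-63)| = 42, so the distance is 42/(3√5) = 14/√5.

14√5/5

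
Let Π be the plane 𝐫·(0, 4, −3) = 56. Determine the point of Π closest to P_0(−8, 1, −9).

The perpendicular from P_0 has direction n = (0, 4, −3): r = (−8, 1, −9) + λ(0, 4, −3).
Substitute into the plane: n·(P_0 + λn) = 56 gives 31 + 25λ = 56, so λ = 1.
Foot = (−8, 1, −9) + 1·(0, 4, −3) = (−8, 5, −12).

(-8, 5, -12)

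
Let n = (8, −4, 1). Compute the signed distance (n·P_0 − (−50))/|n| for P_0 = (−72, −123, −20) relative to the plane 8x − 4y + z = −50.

n·P_0 − (-50) = -54.
|n| = 9, so the signed distance is -54/9 = -6.

-6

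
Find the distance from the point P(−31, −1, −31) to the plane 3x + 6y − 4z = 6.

d = |3·(-31) + 6·(-1) + (-4)·(-31) − 6| / √(9 + 36 + 16) = |19| / √61 = 19/√61.

19/√61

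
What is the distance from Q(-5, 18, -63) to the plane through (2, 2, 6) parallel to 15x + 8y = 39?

Parallel planes share the normal n = (15, 8, 0); since (2, 2, 6) lies on the plane, its equation is 15x + 8y = 46.
d = |15·(-5) + 8·18 − 46| / √(225 + 64 + 0) = |23| / 17 = 23/17.

23/17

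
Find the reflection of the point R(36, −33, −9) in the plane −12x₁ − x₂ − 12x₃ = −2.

With n = (−12, −1, −12), the signed offset is (n·R − (-2))/|n|² = -289/289 = -1.
R' = R − 2t·n = (36, −33, −9) − (-2)·(−12, −1, −12) = (12, −35, −33).

(12, -35, -33)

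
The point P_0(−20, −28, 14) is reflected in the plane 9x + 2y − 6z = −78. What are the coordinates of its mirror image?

n = (9, 2, −6), |n|² = 121, n·P_0 − (-78) = -242, so t = -242/121 = -2.
Foot F = P_0 − (-2)·n = (−2, −24, 2); the reflection is 2F − P_0 = (16, −20, −10).

(16, -20, -10)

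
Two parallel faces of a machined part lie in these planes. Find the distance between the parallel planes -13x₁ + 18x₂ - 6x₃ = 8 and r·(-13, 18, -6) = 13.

With common normal n = (-13, 18, -6) (|n| = 23), the distance is |8 − 13|/|n| = 5/23.

5/23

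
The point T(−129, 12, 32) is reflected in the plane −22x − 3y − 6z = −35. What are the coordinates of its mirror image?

(91, 42, 92)

n = (−22, −3, −6), |n|² = 529, n·T − (-35) = 2645, so t = 2645/529 = 5.
Foot F = T − 5·n = (−19, 27, 62); the reflection is 2F − T = (91, 42, 92).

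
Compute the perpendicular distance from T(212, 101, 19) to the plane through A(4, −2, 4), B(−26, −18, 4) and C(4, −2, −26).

7

AB = (−30, −16, 0) and AC = (0, 0, −30), so a normal is n = AB × AC = (480, −900, 0).
Then n·(212, 101, 19) − 3720 = 7140.
|n| = √(230400 + 810000 + 0) = 1020, so the distance is |7140|/1020 = 7.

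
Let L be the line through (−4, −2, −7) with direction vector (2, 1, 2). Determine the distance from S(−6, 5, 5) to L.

2√29

Direction vector d = (2, 1, 2).
AP = (−2, 7, 12); AP·d = 27, |AP|² = 197, |d|² = 9.
distance² = |AP|² − (AP·d)²/|d|² = 197 − 729/9 = 116, so the distance is 2√29.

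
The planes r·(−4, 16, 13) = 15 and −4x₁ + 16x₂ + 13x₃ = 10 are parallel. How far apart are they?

With common normal n = (−4, 16, 13) (|n| = 21), the distance is |15 − 10|/|n| = 5/21.

5/21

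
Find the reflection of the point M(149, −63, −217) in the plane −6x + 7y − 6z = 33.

n = (−6, 7, −6), |n|² = 121, n·M − 33 = -66, so t = -66/121 = -6/11.
Foot F = M − (-6/11)·n = (1603/11, −651/11, −2423/11); the reflection is 2F − M = (1567/11, −609/11, −2459/11).

(1567/11, -609/11, -2459/11)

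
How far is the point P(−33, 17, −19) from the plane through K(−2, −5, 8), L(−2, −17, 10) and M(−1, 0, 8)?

15/√62

KL = (0, −12, 2) and KM = (1, 5, 0), so a normal is n = KL × KM = (−10, 2, 12).
n = (−10, 2, 12); n·P − 106 = 30; |n| = 2√62; distance = 30/(2√62) = 15/√62.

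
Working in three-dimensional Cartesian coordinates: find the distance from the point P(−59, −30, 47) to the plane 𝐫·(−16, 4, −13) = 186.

Normal vector n = (−16, 4, −13), and n·(−59, −30, 47) − 186 = 27.
|n| = √(256 + 16 + 169) = 21, so the distance is |27|/21 = 9/7.

9/7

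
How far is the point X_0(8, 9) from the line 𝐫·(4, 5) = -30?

107/√41

d = |4·8 + 5·9 − (-30)| / √(16 + 25) = |107|/√41 = 107/√41.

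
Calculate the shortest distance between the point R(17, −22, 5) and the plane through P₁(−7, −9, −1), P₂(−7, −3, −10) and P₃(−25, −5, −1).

P₁P₂ = (0, 6, −9) and P₁P₃ = (−18, 4, 0), so a normal is n = P₁P₂ × P₁P₃ = (36, 162, 108).
Then n·(17, −22, 5) − (−1818) = −594.
|n| = √(1296 + 26244 + 11664) = 198, so the distance is |-594|/198 = 3.

3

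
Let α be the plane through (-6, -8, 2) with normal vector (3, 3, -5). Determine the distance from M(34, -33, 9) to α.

The plane has equation n·(r − (-6, -8, 2)) = 0, i.e. n·r = -52.
Then n·(34, -33, 9) - (-52) = 10.
|n| = √(9 + 9 + 25) = √43, so the distance is |10|/√43 = 10√43/43.

10/√43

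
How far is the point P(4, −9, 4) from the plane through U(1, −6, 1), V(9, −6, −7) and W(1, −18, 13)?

UV = (8, 0, −8) and UW = (0, −12, 12), so a normal is n = UV × UW = (−96, −96, −96).
Then n·(4, −9, 4) − 384 = −288.
|n| = √(9216 + 9216 + 9216) = 96√3, so the distance is |-288|/(96√3) = √3.

√3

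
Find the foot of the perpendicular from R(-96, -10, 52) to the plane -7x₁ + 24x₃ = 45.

(-75, -10, -20)

The perpendicular from R has direction n = (-7, 0, 24): r = (-96, -10, 52) + λ(-7, 0, 24).
Substitute into the plane: n·(R + λn) = 45 gives 1920 + 625λ = 45, so λ = -3.
Foot = (-96, -10, 52) + (-3)·(-7, 0, 24) = (-75, -10, -20).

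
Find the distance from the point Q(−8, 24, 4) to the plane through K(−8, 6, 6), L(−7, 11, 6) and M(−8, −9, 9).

8/√51

KL = (1, 5, 0) and KM = (0, −15, 3), so a normal is n = KL × KM = (15, −3, −15).
d = |15·(-8) + (-3)·24 + (-15)·4 − (-228)| / √(225 + 9 + 225) = |-24| / (3√51) = 8/√51.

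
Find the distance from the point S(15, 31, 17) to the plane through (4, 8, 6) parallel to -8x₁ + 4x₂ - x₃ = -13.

Parallel planes share the normal n = (-8, 4, -1); since (4, 8, 6) lies on the plane, its equation is -8x₁ + 4x₂ - x₃ = -6.
Then n·(15, 31, 17) - (-6) = -7.
|n| = √(64 + 16 + 1) = 9, so the distance is |-7|/9 = 7/9.

7/9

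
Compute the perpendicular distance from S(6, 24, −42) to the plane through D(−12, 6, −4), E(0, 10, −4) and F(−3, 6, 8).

DE = (12, 4, 0) and DF = (9, 0, 12), so a normal is n = DE × DF = (48, −144, −36).
Then n·(6, 24, −42) − (−1296) = −360.
|n| = √(2304 + 20736 + 1296) = 156, so the distance is |-360|/156 = 30/13.

30/13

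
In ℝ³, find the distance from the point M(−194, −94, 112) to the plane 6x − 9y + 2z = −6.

8

d = |6·(-194) + (-9)·(-94) + 2·112 − (-6)| / √(36 + 81 + 4) = |-88| / 11 = 8.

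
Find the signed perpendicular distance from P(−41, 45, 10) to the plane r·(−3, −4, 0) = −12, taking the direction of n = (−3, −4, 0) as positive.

n·P − (-12) = -45.
|n| = 5, so the signed distance is -45/5 = -9.

-9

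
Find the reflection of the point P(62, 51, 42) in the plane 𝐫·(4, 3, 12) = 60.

With n = (4, 3, 12), the signed offset is (n·P − 60)/|n|² = 845/169 = 5.
P' = P − 2t·n = (62, 51, 42) − 10·(4, 3, 12) = (22, 21, -78).

(22, 21, -78)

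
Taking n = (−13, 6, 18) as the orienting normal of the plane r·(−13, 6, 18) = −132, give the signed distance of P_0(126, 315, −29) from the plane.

n·P_0 − (-132) = -138.
|n| = 23, so the signed distance is -138/23 = -6.

-6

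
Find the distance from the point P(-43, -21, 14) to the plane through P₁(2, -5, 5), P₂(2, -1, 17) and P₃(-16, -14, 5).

3

P₁P₂ = (0, 4, 12) and P₁P₃ = (-18, -9, 0), so a normal is n = P₁P₂ × P₁P₃ = (108, -216, 72).
Then n·(-43, -21, 14) - 1656 = -756.
|n| = √(11664 + 46656 + 5184) = 252, so the distance is |-756|/252 = 3.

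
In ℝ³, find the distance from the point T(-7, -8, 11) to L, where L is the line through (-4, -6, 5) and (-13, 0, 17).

A direction vector is d = (-9, 6, 12).
AP = (-3, -2, 6); AP·d = 87, |AP|² = 49, |d|² = 261.
distance² = |AP|² − (AP·d)²/|d|² = 49 − 7569/261 = 20, so the distance is 2√5.

2√5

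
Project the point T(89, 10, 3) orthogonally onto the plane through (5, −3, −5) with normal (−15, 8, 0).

The perpendicular from T has direction n = (−15, 8, 0): r = (89, 10, 3) + λ(−15, 8, 0).
Substitute into the plane: n·(T + λn) = -99 gives -1255 + 289λ = -99, so λ = 4.
Foot = (89, 10, 3) + 4·(−15, 8, 0) = (29, 42, 3).

(29, 42, 3)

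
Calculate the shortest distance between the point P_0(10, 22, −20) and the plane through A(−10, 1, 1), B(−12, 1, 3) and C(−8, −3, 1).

19/3

AB = (−2, 0, 2) and AC = (2, −4, 0), so a normal is n = AB × AC = (8, 4, 8).
Then n·(10, 22, −20) − (−68) = 76.
|n| = √(64 + 16 + 64) = 12, so the distance is |76|/12 = 19/3.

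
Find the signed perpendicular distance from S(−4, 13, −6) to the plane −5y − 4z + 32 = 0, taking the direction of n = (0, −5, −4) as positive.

-9/√41

n·S − (-32) = -9.
|n| = √41, so the signed distance is -9/√41.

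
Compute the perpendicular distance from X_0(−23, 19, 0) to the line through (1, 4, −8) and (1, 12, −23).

√865

A direction vector is d = (0, 8, −15).
AP = (−24, 15, 8); AP·d = 0, |AP|² = 865, |d|² = 289.
distance² = |AP|² − (AP·d)²/|d|² = 865 − 0/289 = 865, so the distance is √865.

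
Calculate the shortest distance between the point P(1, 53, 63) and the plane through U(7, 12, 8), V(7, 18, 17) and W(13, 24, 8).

UV = (0, 6, 9) and UW = (6, 12, 0), so a normal is n = UV × UW = (−108, 54, −36).
Then n·(1, 53, 63) − (−396) = 882.
|n| = √(11664 + 2916 + 1296) = 126, so the distance is |882|/126 = 7.

7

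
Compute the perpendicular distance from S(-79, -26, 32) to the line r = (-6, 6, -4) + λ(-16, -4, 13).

Direction vector d = (-16, -4, 13).
AP = (-73, -32, 36); AP·d = 1764, |AP|² = 7649, |d|² = 441.
distance² = |AP|² − (AP·d)²/|d|² = 7649 − 3111696/441 = 593, so the distance is √593.

√593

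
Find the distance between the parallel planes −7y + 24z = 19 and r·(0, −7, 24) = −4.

With common normal n = (0, −7, 24) (|n| = 25), the distance is |19 − (-4)|/|n| = 23/25.

23/25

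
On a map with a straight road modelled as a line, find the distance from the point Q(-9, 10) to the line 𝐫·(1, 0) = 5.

d = |1·(-9) + 0·10 − 5| / √(1 + 0) = |-14|/1 = 14.

14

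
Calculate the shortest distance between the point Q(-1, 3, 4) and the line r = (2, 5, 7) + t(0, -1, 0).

Direction vector d = (0, -1, 0).
AP = (-3, -2, -3), and AP × d = (-3, 0, 3).
|AP × d|² = 18 and |d|² = 1, so the distance is √18 = 3√2.

3√2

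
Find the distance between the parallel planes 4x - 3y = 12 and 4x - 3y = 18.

6/5

With common normal n = (4, -3, 0) (|n| = 5), the distance is |12 − 18|/|n| = 6/5.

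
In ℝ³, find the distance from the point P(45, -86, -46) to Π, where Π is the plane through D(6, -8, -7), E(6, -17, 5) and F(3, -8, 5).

3

DE = (0, -9, 12) and DF = (-3, 0, 12), so a normal is n = DE × DF = (-108, -36, -27).
Then n·(45, -86, -46) - (-171) = -351.
|n| = √(11664 + 1296 + 729) = 117, so the distance is |-351|/117 = 3.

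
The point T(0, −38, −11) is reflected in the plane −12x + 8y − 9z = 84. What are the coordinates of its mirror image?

(-24, -22, -29)

n = (−12, 8, −9), |n|² = 289, n·T − 84 = -289, so t = -289/289 = -1.
Foot F = T − (-1)·n = (−12, −30, −20); the reflection is 2F − T = (−24, −22, −29).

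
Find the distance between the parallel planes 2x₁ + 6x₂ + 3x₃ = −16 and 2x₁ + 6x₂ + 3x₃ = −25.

9/7

With common normal n = (2, 6, 3) (|n| = 7), the distance is |(-16) − (-25)|/|n| = 9/7.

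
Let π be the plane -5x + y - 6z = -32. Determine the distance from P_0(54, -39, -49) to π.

17/√62

n = (-5, 1, -6); n·P − (-32) = 17; |n| = √62; distance = 17/√62.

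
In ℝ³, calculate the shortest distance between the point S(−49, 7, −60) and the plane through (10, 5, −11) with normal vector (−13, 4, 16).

3/7

The plane has equation n·(r − (10, 5, −11)) = 0, i.e. n·r = -286.
d = |(-13)·(-49) + 4·7 + 16·(-60) − (-286)| / √(169 + 16 + 256) = |-9| / 21 = 3/7.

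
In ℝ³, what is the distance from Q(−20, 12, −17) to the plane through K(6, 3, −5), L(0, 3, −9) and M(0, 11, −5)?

5/√61

KL = (−6, 0, −4) and KM = (−6, 8, 0), so a normal is n = KL × KM = (32, 24, −48).
Then n·(−20, 12, −17) − 504 = −40.
|n| = √(1024 + 576 + 2304) = 8√61, so the distance is |-40|/(8√61) = 5/√61.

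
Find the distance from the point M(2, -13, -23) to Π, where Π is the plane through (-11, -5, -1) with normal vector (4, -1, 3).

The plane has equation n·(r − (-11, -5, -1)) = 0, i.e. n·r = -42.
Then n·(2, -13, -23) - (-42) = -6.
|n| = √(16 + 1 + 9) = √26, so the distance is |-6|/√26 = 6/√26.

6/√26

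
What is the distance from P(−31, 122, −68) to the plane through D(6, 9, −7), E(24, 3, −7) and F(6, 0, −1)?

5

DE = (18, −6, 0) and DF = (0, −9, 6), so a normal is n = DE × DF = (−36, −108, −162).
n = (−36, −108, −162); n·P − (-54) = -990; |n| = 198; distance = 990/198 = 5.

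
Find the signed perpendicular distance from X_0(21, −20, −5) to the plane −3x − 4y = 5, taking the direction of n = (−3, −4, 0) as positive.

n·X_0 − 5 = 12.
|n| = 5, so the signed distance is 12/5.

12/5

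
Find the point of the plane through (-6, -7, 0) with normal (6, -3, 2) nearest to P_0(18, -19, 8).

n = (6, -3, 2), |n|² = 49, and n·P_0 − (-15) = 196.
t = 196/49 = 4, so the foot is P_0 − t·n = (18, -19, 8) − 4·(6, -3, 2) = (-6, -7, 0).

(-6, -7, 0)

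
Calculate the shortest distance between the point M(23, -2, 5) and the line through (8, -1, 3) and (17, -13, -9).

3√21

A direction vector is d = (9, -12, -12).
AP = (15, -1, 2), and AP × d = (36, 198, -171).
|AP × d|² = 69741 and |d|² = 369, so the distance is √(69741/369) = √189 = 3√21.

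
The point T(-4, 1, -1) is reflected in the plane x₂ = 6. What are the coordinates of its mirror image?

With n = (0, 1, 0), the signed offset is (n·T − 6)/|n|² = -5/1 = -5.
T' = T − 2t·n = (-4, 1, -1) − (-10)·(0, 1, 0) = (-4, 11, -1).

(-4, 11, -1)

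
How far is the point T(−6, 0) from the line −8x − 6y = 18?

3

The normal to the line is n = (−8, −6) with |n| = 10.
|n·T − 18| = |48 − 18| = 30, so the distance is 30/10 = 3.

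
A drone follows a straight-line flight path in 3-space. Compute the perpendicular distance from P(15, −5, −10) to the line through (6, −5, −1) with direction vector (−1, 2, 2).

9

Direction vector d = (−1, 2, 2).
AP = (9, 0, −9); AP·d = -27, |AP|² = 162, |d|² = 9.
distance² = |AP|² − (AP·d)²/|d|² = 162 − 729/9 = 81, so the distance is 9.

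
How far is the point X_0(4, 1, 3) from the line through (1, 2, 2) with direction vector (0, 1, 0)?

√10

Direction vector d = (0, 1, 0).
AP = (3, −1, 1), and AP × d = (−1, 0, 3).
|AP × d|² = 10 and |d|² = 1, so the distance is √10.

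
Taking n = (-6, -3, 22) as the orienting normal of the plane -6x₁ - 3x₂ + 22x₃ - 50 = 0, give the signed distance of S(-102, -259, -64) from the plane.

n·S − 50 = -69.
|n| = 23, so the signed distance is -69/23 = -3.

-3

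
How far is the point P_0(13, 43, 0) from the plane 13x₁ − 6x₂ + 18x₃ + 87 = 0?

d = |13·13 + (-6)·43 + 18·0 − (-87)| / √(169 + 36 + 324) = |-2| / 23 = 2/23.

2/23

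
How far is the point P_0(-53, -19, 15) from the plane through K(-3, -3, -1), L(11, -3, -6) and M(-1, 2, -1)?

KL = (14, 0, -5) and KM = (2, 5, 0), so a normal is n = KL × KM = (25, -10, 70).
Then n·(-53, -19, 15) - (-115) = 30.
|n| = √(625 + 100 + 4900) = 75, so the distance is |30|/75 = 2/5.

2/5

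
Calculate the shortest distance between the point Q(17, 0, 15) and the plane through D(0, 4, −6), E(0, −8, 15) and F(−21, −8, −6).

4/3

DE = (0, −12, 21) and DF = (−21, −12, 0), so a normal is n = DE × DF = (252, −441, −252).
Then n·(17, 0, 15) − (−252) = 756.
|n| = √(63504 + 194481 + 63504) = 567, so the distance is |756|/567 = 4/3.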